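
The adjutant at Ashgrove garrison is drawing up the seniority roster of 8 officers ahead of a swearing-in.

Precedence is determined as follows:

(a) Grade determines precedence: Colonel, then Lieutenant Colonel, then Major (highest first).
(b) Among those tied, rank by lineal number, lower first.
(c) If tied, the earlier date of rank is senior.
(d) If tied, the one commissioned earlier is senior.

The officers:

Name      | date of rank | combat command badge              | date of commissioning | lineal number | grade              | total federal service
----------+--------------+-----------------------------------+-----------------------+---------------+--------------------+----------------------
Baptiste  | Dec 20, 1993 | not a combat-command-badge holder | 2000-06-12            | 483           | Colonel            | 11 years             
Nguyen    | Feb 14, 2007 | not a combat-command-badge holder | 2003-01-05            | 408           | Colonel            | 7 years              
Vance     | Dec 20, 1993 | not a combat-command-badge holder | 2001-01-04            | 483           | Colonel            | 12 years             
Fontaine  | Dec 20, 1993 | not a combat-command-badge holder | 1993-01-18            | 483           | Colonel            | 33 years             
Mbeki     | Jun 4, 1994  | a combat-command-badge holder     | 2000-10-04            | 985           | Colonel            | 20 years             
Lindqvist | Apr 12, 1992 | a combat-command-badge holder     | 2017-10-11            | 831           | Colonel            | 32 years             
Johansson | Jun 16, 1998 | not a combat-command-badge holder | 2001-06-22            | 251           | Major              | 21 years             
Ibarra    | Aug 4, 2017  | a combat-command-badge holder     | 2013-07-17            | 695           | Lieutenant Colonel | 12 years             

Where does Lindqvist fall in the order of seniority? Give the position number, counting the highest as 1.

By grade: Nguyen, Fontaine, Baptiste, Vance, Lindqvist and Mbeki (Colonel); then Ibarra (Lieutenant Colonel); then Johansson (Major).
Among Nguyen, Fontaine, Baptiste, Vance, Lindqvist and Mbeki, by lineal number (lower first): Nguyen (408) before Fontaine, Baptiste and Vance (483) before Lindqvist (831) before Mbeki (985).
Fontaine, Baptiste and Vance all have date of rank Dec 20, 1993, so the next rule applies.
Among Fontaine, Baptiste and Vance, by date of commissioning (earlier first): Fontaine (1993-01-18) before Baptiste (2000-06-12) before Vance (2001-01-04).
Order: Nguyen, Fontaine, Baptiste, Vance, Lindqvist, Mbeki, Ibarra, Johansson. So position 5.

5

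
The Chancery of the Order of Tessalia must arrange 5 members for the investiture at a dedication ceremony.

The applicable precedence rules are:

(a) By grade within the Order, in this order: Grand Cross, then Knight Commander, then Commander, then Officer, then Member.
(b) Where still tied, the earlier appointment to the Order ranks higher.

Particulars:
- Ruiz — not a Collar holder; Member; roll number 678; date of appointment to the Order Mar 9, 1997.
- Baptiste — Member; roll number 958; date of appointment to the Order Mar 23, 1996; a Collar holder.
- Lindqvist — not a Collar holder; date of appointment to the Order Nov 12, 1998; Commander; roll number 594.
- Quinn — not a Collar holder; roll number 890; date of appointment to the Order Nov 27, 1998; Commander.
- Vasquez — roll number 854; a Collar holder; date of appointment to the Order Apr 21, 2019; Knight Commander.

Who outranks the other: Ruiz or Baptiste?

Baptiste

By grade within the Order: Vasquez (Knight Commander); then Lindqvist and Quinn (Commander); then Baptiste and Ruiz (Member).
Among Lindqvist and Quinn, by date of appointment to the Order (earlier first): Lindqvist (Nov 12, 1998) before Quinn (Nov 27, 1998).
Among Baptiste and Ruiz, by date of appointment to the Order (earlier first): Baptiste (Mar 23, 1996) before Ruiz (Mar 9, 1997).
So Baptiste takes precedence.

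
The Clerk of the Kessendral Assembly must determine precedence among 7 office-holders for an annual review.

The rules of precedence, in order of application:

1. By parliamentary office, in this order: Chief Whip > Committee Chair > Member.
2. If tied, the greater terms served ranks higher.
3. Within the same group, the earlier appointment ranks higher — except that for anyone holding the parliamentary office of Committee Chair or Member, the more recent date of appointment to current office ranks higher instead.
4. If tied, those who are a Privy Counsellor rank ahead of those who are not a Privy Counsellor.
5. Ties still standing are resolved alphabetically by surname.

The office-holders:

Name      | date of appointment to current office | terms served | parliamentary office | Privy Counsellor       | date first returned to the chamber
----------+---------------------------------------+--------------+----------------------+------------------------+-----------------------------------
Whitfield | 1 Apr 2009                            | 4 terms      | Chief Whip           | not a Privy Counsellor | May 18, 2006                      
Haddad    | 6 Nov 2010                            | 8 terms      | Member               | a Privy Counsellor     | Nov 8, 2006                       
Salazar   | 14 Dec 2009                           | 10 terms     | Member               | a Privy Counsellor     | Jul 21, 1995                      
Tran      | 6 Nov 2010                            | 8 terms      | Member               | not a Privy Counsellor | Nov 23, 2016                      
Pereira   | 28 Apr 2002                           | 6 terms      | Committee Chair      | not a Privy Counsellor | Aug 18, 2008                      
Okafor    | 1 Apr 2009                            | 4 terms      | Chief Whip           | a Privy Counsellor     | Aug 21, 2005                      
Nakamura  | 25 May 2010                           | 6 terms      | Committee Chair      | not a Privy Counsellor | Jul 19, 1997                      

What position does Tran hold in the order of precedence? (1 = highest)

7

By parliamentary office: Okafor and Whitfield (Chief Whip); then Nakamura and Pereira (Committee Chair); then Salazar, Haddad and Tran (Member).
Okafor and Whitfield both have terms served 4 terms, so the next rule applies.
Okafor and Whitfield both have date of appointment to current office 1 Apr 2009, so the next rule applies.
Among Okafor and Whitfield, a Privy Counsellor before not a Privy Counsellor: Okafor (a Privy Counsellor) before Whitfield (not a Privy Counsellor).
Nakamura and Pereira both have terms served 6 terms, so the next rule applies.
Among Nakamura and Pereira, by date of appointment to current office (later first) (reversed rule for this group): Nakamura (25 May 2010) before Pereira (28 Apr 2002).
Among Salazar, Haddad and Tran, by terms served (higher first): Salazar (10 terms) before Haddad and Tran (8 terms).
Haddad and Tran both have date of appointment to current office 6 Nov 2010, so the next rule applies.
Among Haddad and Tran, a Privy Counsellor before not a Privy Counsellor: Haddad (a Privy Counsellor) before Tran (not a Privy Counsellor).
Order: Okafor, Whitfield, Nakamura, Pereira, Salazar, Haddad, Tran. So position 7.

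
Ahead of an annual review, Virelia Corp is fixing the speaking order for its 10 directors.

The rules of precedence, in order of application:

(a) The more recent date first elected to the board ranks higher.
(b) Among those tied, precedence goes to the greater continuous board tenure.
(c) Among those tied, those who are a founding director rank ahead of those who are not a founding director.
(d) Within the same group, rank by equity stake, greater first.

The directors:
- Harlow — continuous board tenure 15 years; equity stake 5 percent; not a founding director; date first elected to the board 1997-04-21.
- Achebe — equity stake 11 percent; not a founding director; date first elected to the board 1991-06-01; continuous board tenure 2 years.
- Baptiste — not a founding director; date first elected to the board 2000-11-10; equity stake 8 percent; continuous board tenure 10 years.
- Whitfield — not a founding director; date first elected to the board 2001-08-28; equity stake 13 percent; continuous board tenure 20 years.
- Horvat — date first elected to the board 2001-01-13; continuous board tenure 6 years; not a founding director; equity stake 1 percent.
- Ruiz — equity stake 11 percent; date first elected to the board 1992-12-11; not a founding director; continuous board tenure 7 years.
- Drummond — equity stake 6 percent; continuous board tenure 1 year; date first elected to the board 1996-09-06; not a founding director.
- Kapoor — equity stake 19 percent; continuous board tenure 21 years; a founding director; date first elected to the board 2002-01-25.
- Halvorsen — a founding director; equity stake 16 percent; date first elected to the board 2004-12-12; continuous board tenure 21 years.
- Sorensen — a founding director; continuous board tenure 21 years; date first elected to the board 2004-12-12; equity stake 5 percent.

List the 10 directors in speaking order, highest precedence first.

Halvorsen, Sorensen, Kapoor, Whitfield, Horvat, Baptiste, Harlow, Drummond, Ruiz, Achebe

By date first elected to the board (later first): Halvorsen and Sorensen (both 2004-12-12); then Kapoor (2002-01-25); then Whitfield (2001-08-28); then Horvat (2001-01-13); then Baptiste (2000-11-10); then Harlow (1997-04-21); then Drummond (1996-09-06); then Ruiz (1992-12-11); then Achebe (1991-06-01).
Halvorsen and Sorensen both have continuous board tenure 21 years, so the next rule applies.
Halvorsen and Sorensen are each a founding director, so the next rule applies.
Among Halvorsen and Sorensen, by equity stake (higher first): Halvorsen (16 percent) before Sorensen (5 percent).
Full order: Halvorsen, Sorensen, Kapoor, Whitfield, Horvat, Baptiste, Harlow, Drummond, Ruiz, Achebe.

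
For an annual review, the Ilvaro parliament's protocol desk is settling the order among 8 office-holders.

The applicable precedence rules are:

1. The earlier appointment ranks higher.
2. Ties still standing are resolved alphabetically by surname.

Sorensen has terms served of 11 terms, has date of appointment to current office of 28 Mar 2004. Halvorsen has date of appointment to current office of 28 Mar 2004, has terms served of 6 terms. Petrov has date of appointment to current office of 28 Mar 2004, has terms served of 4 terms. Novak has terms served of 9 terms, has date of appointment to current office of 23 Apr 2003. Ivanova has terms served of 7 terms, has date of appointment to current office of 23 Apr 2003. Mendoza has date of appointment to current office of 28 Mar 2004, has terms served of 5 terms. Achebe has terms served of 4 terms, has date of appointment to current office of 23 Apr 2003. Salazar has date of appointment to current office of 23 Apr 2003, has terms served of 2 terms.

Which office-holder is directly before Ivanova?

Achebe

By date of appointment to current office (earlier first): Achebe, Ivanova, Novak and Salazar (each 23 Apr 2003); then Halvorsen, Mendoza, Petrov and Sorensen (each 28 Mar 2004).
Among Achebe, Ivanova, Novak and Salazar, alphabetically by surname: Achebe before Ivanova before Novak before Salazar.
Among Halvorsen, Mendoza, Petrov and Sorensen, alphabetically by surname: Halvorsen before Mendoza before Petrov before Sorensen.
Order: Achebe, Ivanova, Novak, Salazar, Halvorsen, Mendoza, Petrov, Sorensen.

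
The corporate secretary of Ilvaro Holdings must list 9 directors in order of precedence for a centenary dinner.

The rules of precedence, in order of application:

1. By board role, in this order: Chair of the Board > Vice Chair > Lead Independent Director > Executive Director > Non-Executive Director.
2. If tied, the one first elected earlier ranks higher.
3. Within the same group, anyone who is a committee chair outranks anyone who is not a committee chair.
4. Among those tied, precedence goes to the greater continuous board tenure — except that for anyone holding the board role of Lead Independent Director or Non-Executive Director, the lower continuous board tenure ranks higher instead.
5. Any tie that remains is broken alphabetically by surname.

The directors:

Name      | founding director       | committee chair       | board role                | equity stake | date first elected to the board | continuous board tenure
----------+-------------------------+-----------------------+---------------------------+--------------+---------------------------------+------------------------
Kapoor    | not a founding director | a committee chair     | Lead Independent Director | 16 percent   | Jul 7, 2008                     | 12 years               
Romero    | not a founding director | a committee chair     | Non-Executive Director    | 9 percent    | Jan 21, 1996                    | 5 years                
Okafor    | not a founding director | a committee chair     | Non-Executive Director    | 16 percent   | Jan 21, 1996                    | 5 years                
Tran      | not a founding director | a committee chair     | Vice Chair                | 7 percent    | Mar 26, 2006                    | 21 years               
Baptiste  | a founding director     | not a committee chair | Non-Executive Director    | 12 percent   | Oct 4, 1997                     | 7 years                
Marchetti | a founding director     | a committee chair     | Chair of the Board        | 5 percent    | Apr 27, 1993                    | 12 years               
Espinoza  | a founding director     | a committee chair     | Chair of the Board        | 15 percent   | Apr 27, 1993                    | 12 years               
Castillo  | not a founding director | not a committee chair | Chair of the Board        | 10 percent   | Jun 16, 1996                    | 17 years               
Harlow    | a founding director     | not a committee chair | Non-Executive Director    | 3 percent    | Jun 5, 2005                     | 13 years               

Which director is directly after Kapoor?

Okafor

By board role: Espinoza, Marchetti and Castillo (Chair of the Board); then Tran (Vice Chair); then Kapoor (Lead Independent Director); then Okafor, Romero, Baptiste and Harlow (Non-Executive Director).
Among Espinoza, Marchetti and Castillo, by date first elected to the board (earlier first): Espinoza and Marchetti (Apr 27, 1993) before Castillo (Jun 16, 1996).
Espinoza and Marchetti are each a committee chair, so the next rule applies.
Espinoza and Marchetti both have continuous board tenure 12 years, so the next rule applies.
Among Espinoza and Marchetti, alphabetically by surname: Espinoza before Marchetti.
Among Okafor, Romero, Baptiste and Harlow, by date first elected to the board (earlier first): Okafor and Romero (Jan 21, 1996) before Baptiste (Oct 4, 1997) before Harlow (Jun 5, 2005).
Okafor and Romero are each a committee chair, so the next rule applies.
Okafor and Romero both have continuous board tenure 5 years, so the next rule applies.
Among Okafor and Romero, alphabetically by surname: Okafor before Romero.
Order: Espinoza, Marchetti, Castillo, Tran, Kapoor, Okafor, Romero, Baptiste, Harlow.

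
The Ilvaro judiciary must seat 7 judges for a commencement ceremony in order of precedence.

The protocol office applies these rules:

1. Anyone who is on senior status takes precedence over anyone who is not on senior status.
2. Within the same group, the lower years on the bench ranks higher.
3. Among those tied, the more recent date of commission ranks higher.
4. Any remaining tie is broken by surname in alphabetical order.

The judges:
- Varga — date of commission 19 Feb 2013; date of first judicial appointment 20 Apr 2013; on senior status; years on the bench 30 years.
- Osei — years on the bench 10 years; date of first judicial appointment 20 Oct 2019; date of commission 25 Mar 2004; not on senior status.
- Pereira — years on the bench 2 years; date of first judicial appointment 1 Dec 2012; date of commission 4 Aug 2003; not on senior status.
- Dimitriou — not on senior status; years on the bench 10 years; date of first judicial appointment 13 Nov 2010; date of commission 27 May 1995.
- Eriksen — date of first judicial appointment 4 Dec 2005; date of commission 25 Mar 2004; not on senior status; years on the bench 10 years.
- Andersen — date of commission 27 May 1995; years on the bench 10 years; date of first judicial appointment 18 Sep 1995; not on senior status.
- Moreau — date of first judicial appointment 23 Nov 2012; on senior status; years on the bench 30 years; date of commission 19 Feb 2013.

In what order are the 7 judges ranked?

Moreau, Varga, Pereira, Eriksen, Osei, Andersen, Dimitriou

By the first rule: Moreau and Varga (both on senior status); then Pereira, Eriksen, Osei, Andersen and Dimitriou (each not on senior status).
Moreau and Varga both have years on the bench 30 years, so the next rule applies.
Moreau and Varga both have date of commission 19 Feb 2013, so the next rule applies.
Among Moreau and Varga, alphabetically by surname: Moreau before Varga.
Among Pereira, Eriksen, Osei, Andersen and Dimitriou, by years on the bench (lower first): Pereira (2 years) before Eriksen, Osei, Andersen and Dimitriou (10 years).
Among Eriksen, Osei, Andersen and Dimitriou, by date of commission (later first): Eriksen and Osei (25 Mar 2004) before Andersen and Dimitriou (27 May 1995).
Among Eriksen and Osei, alphabetically by surname: Eriksen before Osei.
Among Andersen and Dimitriou, alphabetically by surname: Andersen before Dimitriou.
Full order: Moreau, Varga, Pereira, Eriksen, Osei, Andersen, Dimitriou.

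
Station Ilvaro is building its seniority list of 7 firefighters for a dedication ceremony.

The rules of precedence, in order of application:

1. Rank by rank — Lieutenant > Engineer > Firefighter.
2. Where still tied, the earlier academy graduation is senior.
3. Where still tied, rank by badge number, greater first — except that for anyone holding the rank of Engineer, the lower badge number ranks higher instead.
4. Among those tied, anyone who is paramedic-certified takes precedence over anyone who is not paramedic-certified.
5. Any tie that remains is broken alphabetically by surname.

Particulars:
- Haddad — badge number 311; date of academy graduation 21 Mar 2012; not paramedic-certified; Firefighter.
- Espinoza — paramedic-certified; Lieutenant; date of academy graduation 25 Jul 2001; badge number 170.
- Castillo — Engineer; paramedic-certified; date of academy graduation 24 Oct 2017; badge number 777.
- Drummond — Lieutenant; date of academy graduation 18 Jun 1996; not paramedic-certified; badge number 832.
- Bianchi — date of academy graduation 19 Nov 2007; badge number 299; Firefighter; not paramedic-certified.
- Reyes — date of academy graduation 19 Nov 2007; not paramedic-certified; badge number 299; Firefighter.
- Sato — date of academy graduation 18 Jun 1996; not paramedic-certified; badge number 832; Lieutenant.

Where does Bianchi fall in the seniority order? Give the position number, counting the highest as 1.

By rank: Drummond, Sato and Espinoza (Lieutenant); then Castillo (Engineer); then Bianchi, Reyes and Haddad (Firefighter).
Among Drummond, Sato and Espinoza, by date of academy graduation (earlier first): Drummond and Sato (18 Jun 1996) before Espinoza (25 Jul 2001).
Drummond and Sato both have badge number 832, so the next rule applies.
Drummond and Sato are each not paramedic-certified, so the next rule applies.
Among Drummond and Sato, alphabetically by surname: Drummond before Sato.
Among Bianchi, Reyes and Haddad, by date of academy graduation (earlier first): Bianchi and Reyes (19 Nov 2007) before Haddad (21 Mar 2012).
Bianchi and Reyes both have badge number 299, so the next rule applies.
Bianchi and Reyes are each not paramedic-certified, so the next rule applies.
Among Bianchi and Reyes, alphabetically by surname: Bianchi before Reyes.
Order: Drummond, Sato, Espinoza, Castillo, Bianchi, Reyes, Haddad. So position 5.

5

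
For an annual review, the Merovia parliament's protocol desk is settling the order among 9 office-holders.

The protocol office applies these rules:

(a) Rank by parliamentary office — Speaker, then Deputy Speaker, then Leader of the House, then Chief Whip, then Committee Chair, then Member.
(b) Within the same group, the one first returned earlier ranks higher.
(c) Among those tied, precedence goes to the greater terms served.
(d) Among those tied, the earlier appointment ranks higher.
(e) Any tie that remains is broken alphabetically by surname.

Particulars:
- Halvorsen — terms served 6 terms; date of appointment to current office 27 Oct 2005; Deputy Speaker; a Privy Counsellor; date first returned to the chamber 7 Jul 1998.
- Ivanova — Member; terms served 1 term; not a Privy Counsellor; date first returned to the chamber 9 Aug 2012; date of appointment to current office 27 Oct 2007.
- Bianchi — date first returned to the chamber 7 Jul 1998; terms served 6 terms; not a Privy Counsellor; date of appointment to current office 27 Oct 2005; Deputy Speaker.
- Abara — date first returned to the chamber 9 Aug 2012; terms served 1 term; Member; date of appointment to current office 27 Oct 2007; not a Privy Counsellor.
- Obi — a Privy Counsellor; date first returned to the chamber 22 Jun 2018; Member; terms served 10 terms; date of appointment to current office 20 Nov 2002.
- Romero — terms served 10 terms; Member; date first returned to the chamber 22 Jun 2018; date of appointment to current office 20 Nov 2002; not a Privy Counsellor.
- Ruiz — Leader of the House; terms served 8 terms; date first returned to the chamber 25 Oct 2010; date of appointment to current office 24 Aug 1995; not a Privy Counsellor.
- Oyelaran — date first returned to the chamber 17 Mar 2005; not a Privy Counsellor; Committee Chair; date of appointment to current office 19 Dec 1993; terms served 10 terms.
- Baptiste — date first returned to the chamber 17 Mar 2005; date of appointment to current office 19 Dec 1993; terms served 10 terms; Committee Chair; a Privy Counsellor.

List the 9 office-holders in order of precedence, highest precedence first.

Bianchi, Halvorsen, Ruiz, Baptiste, Oyelaran, Abara, Ivanova, Obi, Romero

By parliamentary office: Bianchi and Halvorsen (Deputy Speaker); then Ruiz (Leader of the House); then Baptiste and Oyelaran (Committee Chair); then Abara, Ivanova, Obi and Romero (Member).
Bianchi and Halvorsen both have date first returned to the chamber 7 Jul 1998, so the next rule applies.
Bianchi and Halvorsen both have terms served 6 terms, so the next rule applies.
Bianchi and Halvorsen both have date of appointment to current office 27 Oct 2005, so the next rule applies.
Among Bianchi and Halvorsen, alphabetically by surname: Bianchi before Halvorsen.
Baptiste and Oyelaran both have date first returned to the chamber 17 Mar 2005, so the next rule applies.
Baptiste and Oyelaran both have terms served 10 terms, so the next rule applies.
Baptiste and Oyelaran both have date of appointment to current office 19 Dec 1993, so the next rule applies.
Among Baptiste and Oyelaran, alphabetically by surname: Baptiste before Oyelaran.
Among Abara, Ivanova, Obi and Romero, by date first returned to the chamber (earlier first): Abara and Ivanova (9 Aug 2012) before Obi and Romero (22 Jun 2018).
Abara and Ivanova both have terms served 1 term, so the next rule applies.
Abara and Ivanova both have date of appointment to current office 27 Oct 2007, so the next rule applies.
Among Abara and Ivanova, alphabetically by surname: Abara before Ivanova.
Obi and Romero both have terms served 10 terms, so the next rule applies.
Obi and Romero both have date of appointment to current office 20 Nov 2002, so the next rule applies.
Among Obi and Romero, alphabetically by surname: Obi before Romero.
Full order: Bianchi, Halvorsen, Ruiz, Baptiste, Oyelaran, Abara, Ivanova, Obi, Romero.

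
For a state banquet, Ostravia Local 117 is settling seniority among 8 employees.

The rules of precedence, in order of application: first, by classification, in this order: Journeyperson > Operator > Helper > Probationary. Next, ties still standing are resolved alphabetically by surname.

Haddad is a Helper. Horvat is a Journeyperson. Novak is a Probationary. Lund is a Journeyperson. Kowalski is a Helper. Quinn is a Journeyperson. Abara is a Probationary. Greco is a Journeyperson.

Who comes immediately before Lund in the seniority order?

Horvat

By classification: Greco, Horvat, Lund and Quinn (Journeyperson); then Haddad and Kowalski (Helper); then Abara and Novak (Probationary).
Among Greco, Horvat, Lund and Quinn, alphabetically by surname: Greco before Horvat before Lund before Quinn.
Among Haddad and Kowalski, alphabetically by surname: Haddad before Kowalski.
Among Abara and Novak, alphabetically by surname: Abara before Novak.
Order: Greco, Horvat, Lund, Quinn, Haddad, Kowalski, Abara, Novak.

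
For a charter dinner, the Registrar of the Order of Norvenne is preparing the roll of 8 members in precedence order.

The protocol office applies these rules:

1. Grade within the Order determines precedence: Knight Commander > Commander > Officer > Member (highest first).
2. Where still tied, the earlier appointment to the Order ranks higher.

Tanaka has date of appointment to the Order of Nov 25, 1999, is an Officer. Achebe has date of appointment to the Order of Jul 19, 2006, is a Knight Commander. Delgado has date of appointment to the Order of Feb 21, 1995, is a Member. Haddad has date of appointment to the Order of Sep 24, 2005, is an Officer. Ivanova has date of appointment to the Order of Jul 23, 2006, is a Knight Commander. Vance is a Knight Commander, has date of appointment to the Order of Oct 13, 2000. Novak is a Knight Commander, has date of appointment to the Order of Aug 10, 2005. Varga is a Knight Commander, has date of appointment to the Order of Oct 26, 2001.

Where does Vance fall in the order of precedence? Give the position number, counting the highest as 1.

By grade within the Order: Vance, Varga, Novak, Achebe and Ivanova (Knight Commander); then Tanaka and Haddad (Officer); then Delgado (Member).
Among Vance, Varga, Novak, Achebe and Ivanova, by date of appointment to the Order (earlier first): Vance (Oct 13, 2000) before Varga (Oct 26, 2001) before Novak (Aug 10, 2005) before Achebe (Jul 19, 2006) before Ivanova (Jul 23, 2006).
Among Tanaka and Haddad, by date of appointment to the Order (earlier first): Tanaka (Nov 25, 1999) before Haddad (Sep 24, 2005).
Order: Vance, Varga, Novak, Achebe, Ivanova, Tanaka, Haddad, Delgado. So position 1.

1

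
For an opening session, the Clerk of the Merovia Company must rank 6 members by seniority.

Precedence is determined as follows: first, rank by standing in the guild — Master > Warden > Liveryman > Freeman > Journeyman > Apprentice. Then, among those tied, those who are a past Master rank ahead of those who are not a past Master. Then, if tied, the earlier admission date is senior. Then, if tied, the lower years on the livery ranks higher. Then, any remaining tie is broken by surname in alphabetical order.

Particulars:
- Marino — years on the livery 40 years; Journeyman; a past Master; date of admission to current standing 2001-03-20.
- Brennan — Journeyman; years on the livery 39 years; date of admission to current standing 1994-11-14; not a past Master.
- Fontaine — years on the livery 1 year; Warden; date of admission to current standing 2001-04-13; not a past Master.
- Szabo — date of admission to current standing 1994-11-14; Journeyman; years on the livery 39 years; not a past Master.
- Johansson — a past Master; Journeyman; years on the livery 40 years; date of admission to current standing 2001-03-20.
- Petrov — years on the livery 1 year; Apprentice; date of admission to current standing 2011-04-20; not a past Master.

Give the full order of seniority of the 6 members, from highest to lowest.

Fontaine, Johansson, Marino, Brennan, Szabo, Petrov

By standing in the guild: Fontaine (Warden); then Johansson, Marino, Brennan and Szabo (Journeyman); then Petrov (Apprentice).
Among Johansson, Marino, Brennan and Szabo, a past Master before not a past Master: Johansson and Marino (a past Master) before Brennan and Szabo (not a past Master).
Johansson and Marino both have date of admission to current standing 2001-03-20, so the next rule applies.
Johansson and Marino both have years on the livery 40 years, so the next rule applies.
Among Johansson and Marino, alphabetically by surname: Johansson before Marino.
Brennan and Szabo both have date of admission to current standing 1994-11-14, so the next rule applies.
Brennan and Szabo both have years on the livery 39 years, so the next rule applies.
Among Brennan and Szabo, alphabetically by surname: Brennan before Szabo.
Full order: Fontaine, Johansson, Marino, Brennan, Szabo, Petrov.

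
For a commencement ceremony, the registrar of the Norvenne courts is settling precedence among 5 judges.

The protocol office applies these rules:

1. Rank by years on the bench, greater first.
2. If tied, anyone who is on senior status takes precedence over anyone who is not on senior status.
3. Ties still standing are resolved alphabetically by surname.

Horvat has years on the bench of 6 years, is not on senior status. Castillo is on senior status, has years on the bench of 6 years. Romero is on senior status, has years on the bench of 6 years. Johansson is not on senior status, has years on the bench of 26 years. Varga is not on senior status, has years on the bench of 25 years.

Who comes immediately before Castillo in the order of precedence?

Varga

By years on the bench (higher first): Johansson (26 years); then Varga (25 years); then Castillo, Romero and Horvat (each 6 years).
Among Castillo, Romero and Horvat, on senior status before not on senior status: Castillo and Romero (on senior status) before Horvat (not on senior status).
Among Castillo and Romero, alphabetically by surname: Castillo before Romero.
Order: Johansson, Varga, Castillo, Romero, Horvat.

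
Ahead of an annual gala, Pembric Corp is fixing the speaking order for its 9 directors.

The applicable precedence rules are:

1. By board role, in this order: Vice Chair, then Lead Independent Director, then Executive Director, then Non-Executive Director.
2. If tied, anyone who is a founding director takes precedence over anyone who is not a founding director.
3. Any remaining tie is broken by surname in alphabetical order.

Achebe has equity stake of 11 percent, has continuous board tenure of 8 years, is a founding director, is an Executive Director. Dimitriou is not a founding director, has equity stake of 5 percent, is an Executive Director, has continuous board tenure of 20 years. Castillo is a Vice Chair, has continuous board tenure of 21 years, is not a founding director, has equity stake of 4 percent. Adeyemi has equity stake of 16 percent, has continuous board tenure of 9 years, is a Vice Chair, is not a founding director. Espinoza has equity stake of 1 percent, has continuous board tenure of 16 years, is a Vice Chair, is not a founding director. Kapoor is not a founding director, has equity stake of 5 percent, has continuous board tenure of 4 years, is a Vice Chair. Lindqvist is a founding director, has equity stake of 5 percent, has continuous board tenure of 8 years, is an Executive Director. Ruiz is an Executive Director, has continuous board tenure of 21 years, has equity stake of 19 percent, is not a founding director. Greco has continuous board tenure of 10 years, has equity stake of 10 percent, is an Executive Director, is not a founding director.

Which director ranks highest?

By board role: Adeyemi, Castillo, Espinoza and Kapoor (Vice Chair); then Achebe, Lindqvist, Dimitriou, Greco and Ruiz (Executive Director).
Adeyemi, Castillo, Espinoza and Kapoor are each not a founding director, so the next rule applies.
Among Adeyemi, Castillo, Espinoza and Kapoor, alphabetically by surname: Adeyemi before Castillo before Espinoza before Kapoor.
Among Achebe, Lindqvist, Dimitriou, Greco and Ruiz, a founding director before not a founding director: Achebe and Lindqvist (a founding director) before Dimitriou, Greco and Ruiz (not a founding director).
Among Achebe and Lindqvist, alphabetically by surname: Achebe before Lindqvist.
Among Dimitriou, Greco and Ruiz, alphabetically by surname: Dimitriou before Greco before Ruiz.
Order: Adeyemi, Castillo, Espinoza, Kapoor, Achebe, Lindqvist, Dimitriou, Greco, Ruiz.

Adeyemi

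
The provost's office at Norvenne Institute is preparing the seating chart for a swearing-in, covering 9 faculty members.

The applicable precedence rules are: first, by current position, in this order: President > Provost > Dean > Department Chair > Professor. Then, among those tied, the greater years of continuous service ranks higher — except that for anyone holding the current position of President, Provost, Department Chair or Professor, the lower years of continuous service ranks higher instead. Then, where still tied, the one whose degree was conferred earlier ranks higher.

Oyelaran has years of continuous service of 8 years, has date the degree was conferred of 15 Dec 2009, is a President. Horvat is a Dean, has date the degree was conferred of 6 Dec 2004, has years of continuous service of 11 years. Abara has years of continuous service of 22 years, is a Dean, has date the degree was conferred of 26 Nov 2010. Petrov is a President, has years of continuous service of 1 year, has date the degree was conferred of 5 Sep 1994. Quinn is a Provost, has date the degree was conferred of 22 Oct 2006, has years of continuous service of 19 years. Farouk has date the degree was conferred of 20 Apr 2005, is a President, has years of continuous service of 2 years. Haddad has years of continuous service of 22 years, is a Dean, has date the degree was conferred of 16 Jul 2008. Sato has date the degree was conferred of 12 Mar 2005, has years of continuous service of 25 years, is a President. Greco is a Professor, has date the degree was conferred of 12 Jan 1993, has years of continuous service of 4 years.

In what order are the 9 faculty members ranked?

Petrov, Farouk, Oyelaran, Sato, Quinn, Haddad, Abara, Horvat, Greco

By current position: Petrov, Farouk, Oyelaran and Sato (President); then Quinn (Provost); then Haddad, Abara and Horvat (Dean); then Greco (Professor).
Among Petrov, Farouk, Oyelaran and Sato, by years of continuous service (lower first) (reversed rule for this group): Petrov (1 year) before Farouk (2 years) before Oyelaran (8 years) before Sato (25 years).
Among Haddad, Abara and Horvat, by years of continuous service (higher first): Haddad and Abara (22 years) before Horvat (11 years).
Among Haddad and Abara, by date the degree was conferred (earlier first): Haddad (16 Jul 2008) before Abara (26 Nov 2010).
Full order: Petrov, Farouk, Oyelaran, Sato, Quinn, Haddad, Abara, Horvat, Greco.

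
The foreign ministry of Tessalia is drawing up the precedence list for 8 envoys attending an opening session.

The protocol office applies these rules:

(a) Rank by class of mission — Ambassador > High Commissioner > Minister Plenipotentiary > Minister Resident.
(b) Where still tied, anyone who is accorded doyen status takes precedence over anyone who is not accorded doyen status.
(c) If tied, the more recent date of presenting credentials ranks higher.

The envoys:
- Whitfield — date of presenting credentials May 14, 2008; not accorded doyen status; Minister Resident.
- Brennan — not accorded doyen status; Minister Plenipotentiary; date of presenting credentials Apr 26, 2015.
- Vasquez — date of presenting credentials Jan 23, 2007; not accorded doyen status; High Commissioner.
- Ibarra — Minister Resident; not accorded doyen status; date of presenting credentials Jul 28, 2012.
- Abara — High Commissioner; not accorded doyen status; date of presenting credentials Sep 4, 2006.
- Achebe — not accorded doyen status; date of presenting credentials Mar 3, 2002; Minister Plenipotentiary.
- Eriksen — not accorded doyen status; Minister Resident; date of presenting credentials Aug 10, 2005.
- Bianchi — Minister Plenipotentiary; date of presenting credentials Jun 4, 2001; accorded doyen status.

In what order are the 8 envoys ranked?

By class of mission: Vasquez and Abara (High Commissioner); then Bianchi, Brennan and Achebe (Minister Plenipotentiary); then Ibarra, Whitfield and Eriksen (Minister Resident).
Vasquez and Abara are each not accorded doyen status, so the next rule applies.
Among Vasquez and Abara, by date of presenting credentials (later first): Vasquez (Jan 23, 2007) before Abara (Sep 4, 2006).
Among Bianchi, Brennan and Achebe, accorded doyen status before not accorded doyen status: Bianchi (accorded doyen status) before Brennan and Achebe (not accorded doyen status).
Among Brennan and Achebe, by date of presenting credentials (later first): Brennan (Apr 26, 2015) before Achebe (Mar 3, 2002).
Ibarra, Whitfield and Eriksen are each not accorded doyen status, so the next rule applies.
Among Ibarra, Whitfield and Eriksen, by date of presenting credentials (later first): Ibarra (Jul 28, 2012) before Whitfield (May 14, 2008) before Eriksen (Aug 10, 2005).
Full order: Vasquez, Abara, Bianchi, Brennan, Achebe, Ibarra, Whitfield, Eriksen.

Vasquez, Abara, Bianchi, Brennan, Achebe, Ibarra, Whitfield, Eriksen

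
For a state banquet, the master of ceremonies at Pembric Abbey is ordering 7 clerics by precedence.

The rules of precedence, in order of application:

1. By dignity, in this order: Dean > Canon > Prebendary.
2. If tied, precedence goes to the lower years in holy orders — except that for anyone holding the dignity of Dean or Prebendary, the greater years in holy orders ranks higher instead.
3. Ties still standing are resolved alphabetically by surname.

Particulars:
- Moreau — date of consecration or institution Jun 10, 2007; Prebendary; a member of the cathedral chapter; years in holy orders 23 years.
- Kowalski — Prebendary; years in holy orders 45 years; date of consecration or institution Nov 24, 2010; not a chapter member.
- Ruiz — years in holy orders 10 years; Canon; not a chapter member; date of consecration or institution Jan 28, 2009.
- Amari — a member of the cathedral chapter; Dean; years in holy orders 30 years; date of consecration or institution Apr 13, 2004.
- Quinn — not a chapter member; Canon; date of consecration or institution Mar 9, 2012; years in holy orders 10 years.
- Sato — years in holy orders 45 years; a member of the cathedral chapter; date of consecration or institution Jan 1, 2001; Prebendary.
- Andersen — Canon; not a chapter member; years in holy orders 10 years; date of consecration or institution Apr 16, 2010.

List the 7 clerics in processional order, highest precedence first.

Amari, Andersen, Quinn, Ruiz, Kowalski, Sato, Moreau

By dignity: Amari (Dean); then Andersen, Quinn and Ruiz (Canon); then Kowalski, Sato and Moreau (Prebendary).
Andersen, Quinn and Ruiz all have years in holy orders 10 years, so the next rule applies.
Among Andersen, Quinn and Ruiz, alphabetically by surname: Andersen before Quinn before Ruiz.
Among Kowalski, Sato and Moreau, by years in holy orders (higher first) (reversed rule for this group): Kowalski and Sato (45 years) before Moreau (23 years).
Among Kowalski and Sato, alphabetically by surname: Kowalski before Sato.
Full order: Amari, Andersen, Quinn, Ruiz, Kowalski, Sato, Moreau.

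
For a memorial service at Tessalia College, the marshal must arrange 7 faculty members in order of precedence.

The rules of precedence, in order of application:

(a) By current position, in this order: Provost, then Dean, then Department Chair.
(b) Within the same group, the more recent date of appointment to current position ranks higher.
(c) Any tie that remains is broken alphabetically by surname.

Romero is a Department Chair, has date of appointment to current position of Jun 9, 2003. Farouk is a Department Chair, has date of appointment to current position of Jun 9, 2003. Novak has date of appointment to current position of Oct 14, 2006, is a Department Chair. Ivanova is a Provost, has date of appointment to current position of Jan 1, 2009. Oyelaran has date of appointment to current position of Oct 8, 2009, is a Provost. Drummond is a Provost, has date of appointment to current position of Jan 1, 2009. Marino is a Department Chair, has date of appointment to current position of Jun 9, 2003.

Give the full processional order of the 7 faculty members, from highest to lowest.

Oyelaran, Drummond, Ivanova, Novak, Farouk, Marino, Romero

By current position: Oyelaran, Drummond and Ivanova (Provost); then Novak, Farouk, Marino and Romero (Department Chair).
Among Oyelaran, Drummond and Ivanova, by date of appointment to current position (later first): Oyelaran (Oct 8, 2009) before Drummond and Ivanova (Jan 1, 2009).
Among Drummond and Ivanova, alphabetically by surname: Drummond before Ivanova.
Among Novak, Farouk, Marino and Romero, by date of appointment to current position (later first): Novak (Oct 14, 2006) before Farouk, Marino and Romero (Jun 9, 2003).
Among Farouk, Marino and Romero, alphabetically by surname: Farouk before Marino before Romero.
Full order: Oyelaran, Drummond, Ivanova, Novak, Farouk, Marino, Romero.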